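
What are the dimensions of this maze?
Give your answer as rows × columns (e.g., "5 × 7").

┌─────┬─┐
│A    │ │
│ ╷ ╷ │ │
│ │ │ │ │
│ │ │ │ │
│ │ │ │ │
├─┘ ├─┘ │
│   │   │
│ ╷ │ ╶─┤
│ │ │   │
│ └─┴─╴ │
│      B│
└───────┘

Counting the maze dimensions:
Rows (vertical): 6
Columns (horizontal): 4
Dimensions: 6 × 4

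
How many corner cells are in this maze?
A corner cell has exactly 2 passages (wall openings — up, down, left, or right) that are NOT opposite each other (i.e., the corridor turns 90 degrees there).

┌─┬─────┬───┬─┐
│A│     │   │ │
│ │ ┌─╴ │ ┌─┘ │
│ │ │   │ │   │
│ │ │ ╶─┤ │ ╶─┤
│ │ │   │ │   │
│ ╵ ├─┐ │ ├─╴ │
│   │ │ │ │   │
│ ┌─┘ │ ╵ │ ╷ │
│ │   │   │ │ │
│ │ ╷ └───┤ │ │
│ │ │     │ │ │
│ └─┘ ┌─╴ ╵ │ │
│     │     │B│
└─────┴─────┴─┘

Counting corner cells (2 non-opposite passages):
Total corners: 20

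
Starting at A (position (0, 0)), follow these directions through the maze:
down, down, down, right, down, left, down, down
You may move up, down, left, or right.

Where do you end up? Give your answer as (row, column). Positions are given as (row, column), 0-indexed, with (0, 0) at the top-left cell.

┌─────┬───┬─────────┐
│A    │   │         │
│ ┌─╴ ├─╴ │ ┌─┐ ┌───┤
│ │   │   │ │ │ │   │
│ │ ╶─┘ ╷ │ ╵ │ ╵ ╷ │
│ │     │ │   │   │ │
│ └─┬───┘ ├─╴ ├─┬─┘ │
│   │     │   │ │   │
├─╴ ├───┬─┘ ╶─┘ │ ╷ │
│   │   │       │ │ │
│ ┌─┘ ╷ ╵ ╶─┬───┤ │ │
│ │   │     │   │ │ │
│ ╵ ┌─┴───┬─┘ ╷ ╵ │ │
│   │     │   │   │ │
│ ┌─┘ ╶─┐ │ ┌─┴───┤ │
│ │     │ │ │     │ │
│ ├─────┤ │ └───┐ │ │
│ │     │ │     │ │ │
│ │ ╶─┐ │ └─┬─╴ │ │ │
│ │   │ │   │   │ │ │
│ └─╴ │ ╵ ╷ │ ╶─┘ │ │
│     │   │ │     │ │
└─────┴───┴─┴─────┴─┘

Following directions step by step:
Start: (0, 0)
  down: (0, 0) → (1, 0)
  down: (1, 0) → (2, 0)
  down: (2, 0) → (3, 0)
  right: (3, 0) → (3, 1)
  down: (3, 1) → (4, 1)
  left: (4, 1) → (4, 0)
  down: (4, 0) → (5, 0)
  down: (5, 0) → (6, 0)
Final position: (6, 0)

Path taken:

┌─────┬───┬─────────┐
│A    │   │         │
│ ┌─╴ ├─╴ │ ┌─┐ ┌───┤
│↓│   │   │ │ │ │   │
│ │ ╶─┘ ╷ │ ╵ │ ╵ ╷ │
│↓│     │ │   │   │ │
│ └─┬───┘ ├─╴ ├─┬─┘ │
│↳ ↓│     │   │ │   │
├─╴ ├───┬─┘ ╶─┘ │ ╷ │
│↓ ↲│   │       │ │ │
│ ┌─┘ ╷ ╵ ╶─┬───┤ │ │
│↓│   │     │   │ │ │
│ ╵ ┌─┴───┬─┘ ╷ ╵ │ │
│B  │     │   │   │ │
│ ┌─┘ ╶─┐ │ ┌─┴───┤ │
│ │     │ │ │     │ │
│ ├─────┤ │ └───┐ │ │
│ │     │ │     │ │ │
│ │ ╶─┐ │ └─┬─╴ │ │ │
│ │   │ │   │   │ │ │
│ └─╴ │ ╵ ╷ │ ╶─┘ │ │
│     │   │ │     │ │
└─────┴───┴─┴─────┴─┘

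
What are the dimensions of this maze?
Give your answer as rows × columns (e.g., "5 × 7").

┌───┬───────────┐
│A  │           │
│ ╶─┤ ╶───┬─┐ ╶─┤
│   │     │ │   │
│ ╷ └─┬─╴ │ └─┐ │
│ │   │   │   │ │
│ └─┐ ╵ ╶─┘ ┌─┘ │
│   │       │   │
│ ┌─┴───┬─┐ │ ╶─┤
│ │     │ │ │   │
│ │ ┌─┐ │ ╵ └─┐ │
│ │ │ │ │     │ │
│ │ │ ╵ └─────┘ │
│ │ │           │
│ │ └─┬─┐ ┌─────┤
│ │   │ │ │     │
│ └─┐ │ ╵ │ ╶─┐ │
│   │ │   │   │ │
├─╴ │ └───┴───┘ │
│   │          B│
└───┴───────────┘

Counting the maze dimensions:
Rows (vertical): 10
Columns (horizontal): 8
Dimensions: 10 × 8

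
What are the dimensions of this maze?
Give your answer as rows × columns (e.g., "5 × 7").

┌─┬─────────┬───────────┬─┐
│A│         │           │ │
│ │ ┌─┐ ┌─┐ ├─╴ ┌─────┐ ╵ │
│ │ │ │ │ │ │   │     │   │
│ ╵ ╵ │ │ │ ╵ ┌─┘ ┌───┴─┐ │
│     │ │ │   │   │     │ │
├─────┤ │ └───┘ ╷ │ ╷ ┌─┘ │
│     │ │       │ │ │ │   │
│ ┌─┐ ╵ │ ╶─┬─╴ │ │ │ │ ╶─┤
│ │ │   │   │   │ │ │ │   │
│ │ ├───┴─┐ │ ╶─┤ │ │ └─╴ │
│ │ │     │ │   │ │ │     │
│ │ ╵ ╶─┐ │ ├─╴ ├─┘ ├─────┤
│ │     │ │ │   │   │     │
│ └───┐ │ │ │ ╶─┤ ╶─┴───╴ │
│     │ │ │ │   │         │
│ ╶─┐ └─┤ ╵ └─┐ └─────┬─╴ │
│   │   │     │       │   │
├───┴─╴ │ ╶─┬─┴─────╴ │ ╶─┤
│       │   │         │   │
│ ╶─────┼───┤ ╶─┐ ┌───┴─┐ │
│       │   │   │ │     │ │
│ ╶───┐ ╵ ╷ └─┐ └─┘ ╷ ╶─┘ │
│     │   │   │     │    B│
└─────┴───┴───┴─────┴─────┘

Counting the maze dimensions:
Rows (vertical): 12
Columns (horizontal): 13
Dimensions: 12 × 13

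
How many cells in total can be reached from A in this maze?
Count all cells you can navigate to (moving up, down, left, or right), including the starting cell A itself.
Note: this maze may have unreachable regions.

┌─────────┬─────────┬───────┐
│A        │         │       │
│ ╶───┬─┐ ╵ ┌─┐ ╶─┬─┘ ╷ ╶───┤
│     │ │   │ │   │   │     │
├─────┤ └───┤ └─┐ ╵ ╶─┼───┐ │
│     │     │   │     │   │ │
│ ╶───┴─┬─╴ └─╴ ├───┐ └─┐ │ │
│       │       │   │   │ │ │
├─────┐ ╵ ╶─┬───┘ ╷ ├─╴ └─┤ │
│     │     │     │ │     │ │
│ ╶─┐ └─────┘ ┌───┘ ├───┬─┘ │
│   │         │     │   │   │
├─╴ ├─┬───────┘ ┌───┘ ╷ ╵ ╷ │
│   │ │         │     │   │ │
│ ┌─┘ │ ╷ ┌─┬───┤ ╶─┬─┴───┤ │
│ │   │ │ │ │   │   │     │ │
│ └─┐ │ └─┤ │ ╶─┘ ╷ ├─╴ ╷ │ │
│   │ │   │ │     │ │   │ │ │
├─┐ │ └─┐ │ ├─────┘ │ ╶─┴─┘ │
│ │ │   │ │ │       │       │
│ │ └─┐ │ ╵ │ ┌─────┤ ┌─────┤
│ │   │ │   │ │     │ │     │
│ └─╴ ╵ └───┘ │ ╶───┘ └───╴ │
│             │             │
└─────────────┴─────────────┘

Using BFS/flood-fill to find all reachable cells from A:
Maze size: 12 × 14 = 168 total cells
24 cell(s) are walled off and cannot be reached from A.
Reachable cells: 144

Reachable region (· marks reachable cells):

┌─────────┬─────────┬───────┐
│A · · · ·│· · · · ·│· · · ·│
│ ╶───┬─┐ ╵ ┌─┐ ╶─┬─┘ ╷ ╶───┤
│· · ·│ │· ·│ │· ·│· ·│· · ·│
├─────┤ └───┤ └─┐ ╵ ╶─┼───┐ │
│     │     │   │· · ·│   │·│
│ ╶───┴─┬─╴ └─╴ ├───┐ └─┐ │ │
│       │       │· ·│· ·│ │·│
├─────┐ ╵ ╶─┬───┘ ╷ ├─╴ └─┤ │
│· · ·│     │· · ·│·│· · ·│·│
│ ╶─┐ └─────┘ ┌───┘ ├───┬─┘ │
│· ·│· · · · ·│· · ·│· ·│· ·│
├─╴ ├─┬───────┘ ┌───┘ ╷ ╵ ╷ │
│· ·│·│· · · · ·│· · ·│· ·│·│
│ ┌─┘ │ ╷ ┌─┬───┤ ╶─┬─┴───┤ │
│·│· ·│·│·│·│· ·│· ·│· · ·│·│
│ └─┐ │ └─┤ │ ╶─┘ ╷ ├─╴ ╷ │ │
│· ·│·│· ·│·│· · ·│·│· ·│·│·│
├─┐ │ └─┐ │ ├─────┘ │ ╶─┴─┘ │
│·│·│· ·│·│·│· · · ·│· · · ·│
│ │ └─┐ │ ╵ │ ┌─────┤ ┌─────┤
│·│· ·│·│· ·│·│· · ·│·│· · ·│
│ └─╴ ╵ └───┘ │ ╶───┘ └───╴ │
│· · · · · · ·│· · · · · · ·│
└─────────────┴─────────────┘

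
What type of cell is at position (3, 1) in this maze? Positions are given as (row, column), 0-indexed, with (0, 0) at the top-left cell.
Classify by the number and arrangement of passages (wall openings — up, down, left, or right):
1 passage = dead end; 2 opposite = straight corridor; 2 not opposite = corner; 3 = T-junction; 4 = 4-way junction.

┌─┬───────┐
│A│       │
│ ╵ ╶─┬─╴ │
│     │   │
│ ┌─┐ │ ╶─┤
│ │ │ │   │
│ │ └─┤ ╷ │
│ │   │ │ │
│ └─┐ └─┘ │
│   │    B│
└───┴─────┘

Checking cell at (3, 1):
Number of passages: 2
Cell type: corner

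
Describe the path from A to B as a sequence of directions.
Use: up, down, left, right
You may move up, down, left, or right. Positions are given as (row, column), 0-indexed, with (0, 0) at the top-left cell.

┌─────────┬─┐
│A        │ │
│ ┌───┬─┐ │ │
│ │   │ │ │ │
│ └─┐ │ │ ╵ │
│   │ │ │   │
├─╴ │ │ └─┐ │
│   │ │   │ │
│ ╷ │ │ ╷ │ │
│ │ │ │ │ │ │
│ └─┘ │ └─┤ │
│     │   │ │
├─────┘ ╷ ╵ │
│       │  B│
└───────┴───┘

Finding the path and converting it to directions:
Path through cells: (0,0) → (0,1) → (0,2) → (0,3) → (0,4) → (1,4) → (2,4) → (2,5) → (3,5) → (4,5) → (5,5) → (6,5)
Directions: right, right, right, right, down, down, right, down, down, down, down

Solution:

┌─────────┬─┐
│A → → → ↓│ │
│ ┌───┬─┐ │ │
│ │   │ │↓│ │
│ └─┐ │ │ ╵ │
│   │ │ │↳ ↓│
├─╴ │ │ └─┐ │
│   │ │   │↓│
│ ╷ │ │ ╷ │ │
│ │ │ │ │ │↓│
│ └─┘ │ └─┤ │
│     │   │↓│
├─────┘ ╷ ╵ │
│       │  B│
└───────┴───┘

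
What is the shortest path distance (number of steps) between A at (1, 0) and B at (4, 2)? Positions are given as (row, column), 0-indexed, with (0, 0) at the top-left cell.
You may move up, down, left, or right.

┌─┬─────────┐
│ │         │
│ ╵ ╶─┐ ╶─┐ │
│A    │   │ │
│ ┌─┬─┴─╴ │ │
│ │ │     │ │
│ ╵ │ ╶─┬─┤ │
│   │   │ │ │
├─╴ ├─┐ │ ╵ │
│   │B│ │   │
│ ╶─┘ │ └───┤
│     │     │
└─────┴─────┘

Finding path from (1, 0) to (4, 2):
Path: (1,0) → (2,0) → (3,0) → (3,1) → (4,1) → (4,0) → (5,0) → (5,1) → (5,2) → (4,2)
Distance: 9 steps

Solution:

┌─┬─────────┐
│ │         │
│ ╵ ╶─┐ ╶─┐ │
│A    │   │ │
│ ┌─┬─┴─╴ │ │
│↓│ │     │ │
│ ╵ │ ╶─┬─┤ │
│↳ ↓│   │ │ │
├─╴ ├─┐ │ ╵ │
│↓ ↲│B│ │   │
│ ╶─┘ │ └───┤
│↳ → ↑│     │
└─────┴─────┘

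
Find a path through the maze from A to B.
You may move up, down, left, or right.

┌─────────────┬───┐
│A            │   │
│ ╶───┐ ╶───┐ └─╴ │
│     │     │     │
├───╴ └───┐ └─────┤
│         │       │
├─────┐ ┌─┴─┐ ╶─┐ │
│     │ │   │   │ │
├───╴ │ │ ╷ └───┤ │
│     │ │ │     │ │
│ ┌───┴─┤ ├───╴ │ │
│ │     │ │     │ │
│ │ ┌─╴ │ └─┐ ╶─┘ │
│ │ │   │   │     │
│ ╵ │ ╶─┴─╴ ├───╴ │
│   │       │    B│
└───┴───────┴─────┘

Finding the shortest path through the maze:
Path length: 15 steps
Directions: right → right → right → down → right → right → down → right → right → right → down → down → down → down → down

Solution:

┌─────────────┬───┐
│A → → ↓      │   │
│ ╶───┐ ╶───┐ └─╴ │
│     │↳ → ↓│     │
├───╴ └───┐ └─────┤
│         │↳ → → ↓│
├─────┐ ┌─┴─┐ ╶─┐ │
│     │ │   │   │↓│
├───╴ │ │ ╷ └───┤ │
│     │ │ │     │↓│
│ ┌───┴─┤ ├───╴ │ │
│ │     │ │     │↓│
│ │ ┌─╴ │ └─┐ ╶─┘ │
│ │ │   │   │    ↓│
│ ╵ │ ╶─┴─╴ ├───╴ │
│   │       │    B│
└───┴───────┴─────┘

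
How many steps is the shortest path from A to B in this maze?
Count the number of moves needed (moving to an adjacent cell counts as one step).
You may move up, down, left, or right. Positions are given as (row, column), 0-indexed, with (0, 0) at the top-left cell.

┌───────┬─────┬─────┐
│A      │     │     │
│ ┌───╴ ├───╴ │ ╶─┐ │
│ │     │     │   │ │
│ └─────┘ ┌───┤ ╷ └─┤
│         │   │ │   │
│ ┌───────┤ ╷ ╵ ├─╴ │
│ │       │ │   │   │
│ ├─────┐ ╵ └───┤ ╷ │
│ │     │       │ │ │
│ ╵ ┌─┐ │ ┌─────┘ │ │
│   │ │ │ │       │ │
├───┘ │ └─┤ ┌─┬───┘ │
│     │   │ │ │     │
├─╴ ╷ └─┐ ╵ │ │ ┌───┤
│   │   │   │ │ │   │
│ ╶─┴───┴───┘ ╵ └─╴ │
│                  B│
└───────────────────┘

Using BFS to find shortest path:
Start: (0, 0), End: (8, 9)
Path found:
(0,0) → (1,0) → (2,0) → (3,0) → (4,0) → (5,0) → (5,1) → (4,1) → (4,2) → (4,3) → (5,3) → (6,3) → (6,4) → (7,4) → (7,5) → (6,5) → (5,5) → (5,6) → (5,7) → (5,8) → (4,8) → (3,8) → (3,9) → (4,9) → (5,9) → (6,9) → (6,8) → (6,7) → (7,7) → (8,7) → (8,8) → (8,9)
Number of steps: 31

Solution:

┌───────┬─────┬─────┐
│A      │     │     │
│ ┌───╴ ├───╴ │ ╶─┐ │
│↓│     │     │   │ │
│ └─────┘ ┌───┤ ╷ └─┤
│↓        │   │ │   │
│ ┌───────┤ ╷ ╵ ├─╴ │
│↓│       │ │   │↱ ↓│
│ ├─────┐ ╵ └───┤ ╷ │
│↓│↱ → ↓│       │↑│↓│
│ ╵ ┌─┐ │ ┌─────┘ │ │
│↳ ↑│ │↓│ │↱ → → ↑│↓│
├───┘ │ └─┤ ┌─┬───┘ │
│     │↳ ↓│↑│ │↓ ← ↲│
├─╴ ╷ └─┐ ╵ │ │ ┌───┤
│   │   │↳ ↑│ │↓│   │
│ ╶─┴───┴───┘ ╵ └─╴ │
│              ↳ → B│
└───────────────────┘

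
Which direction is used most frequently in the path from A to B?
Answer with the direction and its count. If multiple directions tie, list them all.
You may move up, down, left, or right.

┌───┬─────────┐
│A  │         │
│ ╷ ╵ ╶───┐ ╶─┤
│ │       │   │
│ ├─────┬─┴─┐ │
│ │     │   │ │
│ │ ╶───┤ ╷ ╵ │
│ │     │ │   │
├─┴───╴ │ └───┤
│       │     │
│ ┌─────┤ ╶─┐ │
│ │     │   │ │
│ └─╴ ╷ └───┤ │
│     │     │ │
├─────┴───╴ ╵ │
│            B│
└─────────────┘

Directions: right, down, right, up, right, right, right, down, right, down, down, left, up, left, down, down, right, right, down, down, down
Counts: {'right': 8, 'down': 9, 'up': 2, 'left': 2}
Most common: down (9 times)

Solution:

┌───┬─────────┐
│A ↓│↱ → → ↓  │
│ ╷ ╵ ╶───┐ ╶─┤
│ │↳ ↑    │↳ ↓│
│ ├─────┬─┴─┐ │
│ │     │↓ ↰│↓│
│ │ ╶───┤ ╷ ╵ │
│ │     │↓│↑ ↲│
├─┴───╴ │ └───┤
│       │↳ → ↓│
│ ┌─────┤ ╶─┐ │
│ │     │   │↓│
│ └─╴ ╷ └───┤ │
│     │     │↓│
├─────┴───╴ ╵ │
│            B│
└─────────────┘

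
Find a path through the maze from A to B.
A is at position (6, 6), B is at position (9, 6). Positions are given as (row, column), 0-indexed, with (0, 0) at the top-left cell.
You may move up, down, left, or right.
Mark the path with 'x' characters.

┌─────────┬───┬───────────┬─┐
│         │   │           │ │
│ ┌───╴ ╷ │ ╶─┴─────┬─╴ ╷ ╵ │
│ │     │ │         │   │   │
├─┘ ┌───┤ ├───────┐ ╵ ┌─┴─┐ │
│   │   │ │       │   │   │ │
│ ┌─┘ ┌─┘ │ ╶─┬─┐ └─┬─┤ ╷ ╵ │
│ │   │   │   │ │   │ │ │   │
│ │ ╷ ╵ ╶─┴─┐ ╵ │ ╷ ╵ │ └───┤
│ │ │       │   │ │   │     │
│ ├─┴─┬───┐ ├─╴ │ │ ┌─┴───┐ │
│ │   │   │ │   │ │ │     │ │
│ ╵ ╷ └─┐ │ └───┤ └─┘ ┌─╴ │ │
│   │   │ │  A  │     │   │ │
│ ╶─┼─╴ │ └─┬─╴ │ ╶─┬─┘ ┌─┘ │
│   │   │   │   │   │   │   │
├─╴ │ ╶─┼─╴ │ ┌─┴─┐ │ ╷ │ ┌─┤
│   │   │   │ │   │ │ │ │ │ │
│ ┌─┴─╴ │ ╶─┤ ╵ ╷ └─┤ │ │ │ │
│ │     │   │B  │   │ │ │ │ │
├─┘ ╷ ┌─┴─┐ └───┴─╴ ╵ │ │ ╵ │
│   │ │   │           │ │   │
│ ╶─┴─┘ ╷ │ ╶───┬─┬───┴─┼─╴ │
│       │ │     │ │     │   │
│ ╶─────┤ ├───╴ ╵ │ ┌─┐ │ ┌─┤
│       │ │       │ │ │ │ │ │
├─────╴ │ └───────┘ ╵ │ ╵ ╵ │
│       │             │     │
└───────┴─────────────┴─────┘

Finding the shortest path from (6, 6) to (9, 6):
Path length: 5 steps
Directions: right → down → left → down → down

Solution:

┌─────────┬───┬───────────┬─┐
│         │   │           │ │
│ ┌───╴ ╷ │ ╶─┴─────┬─╴ ╷ ╵ │
│ │     │ │         │   │   │
├─┘ ┌───┤ ├───────┐ ╵ ┌─┴─┐ │
│   │   │ │       │   │   │ │
│ ┌─┘ ┌─┘ │ ╶─┬─┐ └─┬─┤ ╷ ╵ │
│ │   │   │   │ │   │ │ │   │
│ │ ╷ ╵ ╶─┴─┐ ╵ │ ╷ ╵ │ └───┤
│ │ │       │   │ │   │     │
│ ├─┴─┬───┐ ├─╴ │ │ ┌─┴───┐ │
│ │   │   │ │   │ │ │     │ │
│ ╵ ╷ └─┐ │ └───┤ └─┘ ┌─╴ │ │
│   │   │ │  A x│     │   │ │
│ ╶─┼─╴ │ └─┬─╴ │ ╶─┬─┘ ┌─┘ │
│   │   │   │x x│   │   │   │
├─╴ │ ╶─┼─╴ │ ┌─┴─┐ │ ╷ │ ┌─┤
│   │   │   │x│   │ │ │ │ │ │
│ ┌─┴─╴ │ ╶─┤ ╵ ╷ └─┤ │ │ │ │
│ │     │   │B  │   │ │ │ │ │
├─┘ ╷ ┌─┴─┐ └───┴─╴ ╵ │ │ ╵ │
│   │ │   │           │ │   │
│ ╶─┴─┘ ╷ │ ╶───┬─┬───┴─┼─╴ │
│       │ │     │ │     │   │
│ ╶─────┤ ├───╴ ╵ │ ┌─┐ │ ┌─┤
│       │ │       │ │ │ │ │ │
├─────╴ │ └───────┘ ╵ │ ╵ ╵ │
│       │             │     │
└───────┴─────────────┴─────┘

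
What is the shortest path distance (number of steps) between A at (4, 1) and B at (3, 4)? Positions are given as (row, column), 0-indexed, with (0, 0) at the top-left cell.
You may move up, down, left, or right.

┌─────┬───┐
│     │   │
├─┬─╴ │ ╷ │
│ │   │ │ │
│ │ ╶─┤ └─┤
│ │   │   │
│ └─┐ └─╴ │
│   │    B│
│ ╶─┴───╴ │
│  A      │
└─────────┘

Finding path from (4, 1) to (3, 4):
Path: (4,1) → (4,2) → (4,3) → (4,4) → (3,4)
Distance: 4 steps

Solution:

┌─────┬───┐
│     │   │
├─┬─╴ │ ╷ │
│ │   │ │ │
│ │ ╶─┤ └─┤
│ │   │   │
│ └─┐ └─╴ │
│   │    B│
│ ╶─┴───╴ │
│  A → → ↑│
└─────────┘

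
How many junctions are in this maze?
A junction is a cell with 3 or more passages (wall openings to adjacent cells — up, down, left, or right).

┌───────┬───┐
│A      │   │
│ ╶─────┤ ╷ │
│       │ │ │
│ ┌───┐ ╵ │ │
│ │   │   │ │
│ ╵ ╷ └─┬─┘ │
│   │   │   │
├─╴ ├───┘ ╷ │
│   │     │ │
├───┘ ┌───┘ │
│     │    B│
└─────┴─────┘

Checking each cell for number of passages:

Junctions found (3+ passages):
  (1, 0): 3 passages
  (3, 1): 3 passages
  (3, 5): 3 passages
Total junctions: 3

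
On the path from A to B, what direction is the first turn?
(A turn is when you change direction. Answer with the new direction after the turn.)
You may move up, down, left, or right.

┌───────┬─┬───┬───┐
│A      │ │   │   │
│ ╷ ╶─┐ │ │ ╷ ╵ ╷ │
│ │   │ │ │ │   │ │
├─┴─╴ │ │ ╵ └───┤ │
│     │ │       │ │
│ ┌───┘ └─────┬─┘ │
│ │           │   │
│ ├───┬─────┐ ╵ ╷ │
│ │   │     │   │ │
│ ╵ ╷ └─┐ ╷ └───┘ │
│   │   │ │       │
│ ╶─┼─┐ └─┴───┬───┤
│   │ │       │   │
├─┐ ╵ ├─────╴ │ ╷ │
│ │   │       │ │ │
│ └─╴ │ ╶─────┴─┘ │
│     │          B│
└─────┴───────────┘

Directions: right, down, right, down, left, left, down, down, down, right, up, right, down, right, down, right, right, right, down, left, left, left, down, right, right, right, right, right
First turn direction: down

Solution:

┌───────┬─┬───┬───┐
│A ↓    │ │   │   │
│ ╷ ╶─┐ │ │ ╷ ╵ ╷ │
│ │↳ ↓│ │ │ │   │ │
├─┴─╴ │ │ ╵ └───┤ │
│↓ ← ↲│ │       │ │
│ ┌───┘ └─────┬─┘ │
│↓│           │   │
│ ├───┬─────┐ ╵ ╷ │
│↓│↱ ↓│     │   │ │
│ ╵ ╷ └─┐ ╷ └───┘ │
│↳ ↑│↳ ↓│ │       │
│ ╶─┼─┐ └─┴───┬───┤
│   │ │↳ → → ↓│   │
├─┐ ╵ ├─────╴ │ ╷ │
│ │   │↓ ← ← ↲│ │ │
│ └─╴ │ ╶─────┴─┘ │
│     │↳ → → → → B│
└─────┴───────────┘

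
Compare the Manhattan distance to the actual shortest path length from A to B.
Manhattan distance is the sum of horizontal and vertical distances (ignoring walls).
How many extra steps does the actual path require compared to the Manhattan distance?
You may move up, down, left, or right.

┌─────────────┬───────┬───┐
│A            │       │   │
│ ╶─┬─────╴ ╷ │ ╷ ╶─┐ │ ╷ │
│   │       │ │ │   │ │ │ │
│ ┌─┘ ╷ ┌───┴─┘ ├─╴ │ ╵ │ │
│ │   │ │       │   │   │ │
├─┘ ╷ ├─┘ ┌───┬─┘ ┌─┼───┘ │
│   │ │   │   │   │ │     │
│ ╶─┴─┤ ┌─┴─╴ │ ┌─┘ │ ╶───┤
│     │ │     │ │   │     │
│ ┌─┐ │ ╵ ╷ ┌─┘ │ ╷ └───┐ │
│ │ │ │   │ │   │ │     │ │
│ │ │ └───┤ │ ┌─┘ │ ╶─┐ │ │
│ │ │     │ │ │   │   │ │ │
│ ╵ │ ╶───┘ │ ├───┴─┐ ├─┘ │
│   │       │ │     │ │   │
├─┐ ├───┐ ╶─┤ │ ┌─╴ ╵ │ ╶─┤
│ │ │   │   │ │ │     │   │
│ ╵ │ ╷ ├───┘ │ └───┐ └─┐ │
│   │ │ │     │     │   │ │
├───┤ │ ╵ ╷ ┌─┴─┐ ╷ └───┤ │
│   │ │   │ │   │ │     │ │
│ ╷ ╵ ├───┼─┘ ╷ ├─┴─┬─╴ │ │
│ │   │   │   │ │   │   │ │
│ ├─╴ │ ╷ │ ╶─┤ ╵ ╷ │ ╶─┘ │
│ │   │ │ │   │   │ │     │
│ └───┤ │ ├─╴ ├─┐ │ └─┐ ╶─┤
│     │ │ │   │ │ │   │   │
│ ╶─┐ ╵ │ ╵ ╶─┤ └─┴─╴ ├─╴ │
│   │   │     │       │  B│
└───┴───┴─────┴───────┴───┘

Manhattan distance: |14 - 0| + |12 - 0| = 26
Actual path length: 68
Extra steps: 68 - 26 = 42

Solution:

┌─────────────┬───────┬───┐
│A → → → → ↓  │↱ → → ↓│↱ ↓│
│ ╶─┬─────╴ ╷ │ ╷ ╶─┐ │ ╷ │
│   │↓ ← ← ↲│ │↑│   │↓│↑│↓│
│ ┌─┘ ╷ ┌───┴─┘ ├─╴ │ ╵ │ │
│ │↓ ↲│ │↱ → → ↑│   │↳ ↑│↓│
├─┘ ╷ ├─┘ ┌───┬─┘ ┌─┼───┘ │
│↓ ↲│ │↱ ↑│   │   │ │↓ ← ↲│
│ ╶─┴─┤ ┌─┴─╴ │ ┌─┘ │ ╶───┤
│↳ → ↓│↑│↓ ↰  │ │   │↳ → ↓│
│ ┌─┐ │ ╵ ╷ ┌─┘ │ ╷ └───┐ │
│ │ │↓│↑ ↲│↑│   │ │     │↓│
│ │ │ └───┤ │ ┌─┘ │ ╶─┐ │ │
│ │ │↓    │↑│ │   │   │ │↓│
│ ╵ │ ╶───┘ │ ├───┴─┐ ├─┘ │
│   │↳ → → ↑│ │     │ │↓ ↲│
├─┐ ├───┐ ╶─┤ │ ┌─╴ ╵ │ ╶─┤
│ │ │   │   │ │ │     │↳ ↓│
│ ╵ │ ╷ ├───┘ │ └───┐ └─┐ │
│   │ │ │     │     │   │↓│
├───┤ │ ╵ ╷ ┌─┴─┐ ╷ └───┤ │
│   │ │   │ │   │ │     │↓│
│ ╷ ╵ ├───┼─┘ ╷ ├─┴─┬─╴ │ │
│ │   │   │   │ │   │   │↓│
│ ├─╴ │ ╷ │ ╶─┤ ╵ ╷ │ ╶─┘ │
│ │   │ │ │   │   │ │  ↓ ↲│
│ └───┤ │ ├─╴ ├─┐ │ └─┐ ╶─┤
│     │ │ │   │ │ │   │↳ ↓│
│ ╶─┐ ╵ │ ╵ ╶─┤ └─┴─╴ ├─╴ │
│   │   │     │       │  B│
└───┴───┴─────┴───────┴───┘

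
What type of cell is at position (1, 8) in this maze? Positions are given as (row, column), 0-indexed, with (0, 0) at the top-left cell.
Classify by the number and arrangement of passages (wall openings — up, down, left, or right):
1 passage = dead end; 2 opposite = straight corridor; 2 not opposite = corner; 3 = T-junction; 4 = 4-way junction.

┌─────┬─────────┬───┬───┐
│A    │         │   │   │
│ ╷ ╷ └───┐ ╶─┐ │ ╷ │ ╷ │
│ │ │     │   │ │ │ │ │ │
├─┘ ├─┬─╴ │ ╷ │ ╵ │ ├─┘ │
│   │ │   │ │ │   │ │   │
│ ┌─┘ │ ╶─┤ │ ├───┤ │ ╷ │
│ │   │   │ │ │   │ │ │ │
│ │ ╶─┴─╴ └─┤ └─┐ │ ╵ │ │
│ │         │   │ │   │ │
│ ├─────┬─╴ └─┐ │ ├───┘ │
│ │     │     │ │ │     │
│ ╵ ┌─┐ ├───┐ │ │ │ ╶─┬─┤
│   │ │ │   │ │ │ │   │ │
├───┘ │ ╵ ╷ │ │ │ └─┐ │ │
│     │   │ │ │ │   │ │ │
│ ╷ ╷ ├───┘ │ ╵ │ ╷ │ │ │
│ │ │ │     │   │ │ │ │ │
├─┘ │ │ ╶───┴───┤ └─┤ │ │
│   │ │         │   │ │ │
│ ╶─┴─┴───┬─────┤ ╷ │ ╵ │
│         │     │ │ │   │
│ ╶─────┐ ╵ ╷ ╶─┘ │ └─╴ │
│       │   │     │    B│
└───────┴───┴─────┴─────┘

Checking cell at (1, 8):
Number of passages: 2
Cell type: straight corridor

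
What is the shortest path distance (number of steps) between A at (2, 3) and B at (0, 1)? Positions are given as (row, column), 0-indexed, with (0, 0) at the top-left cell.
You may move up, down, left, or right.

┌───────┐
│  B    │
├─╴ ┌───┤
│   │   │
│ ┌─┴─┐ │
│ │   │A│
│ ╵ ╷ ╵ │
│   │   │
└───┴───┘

Finding path from (2, 3) to (0, 1):
Path: (2,3) → (3,3) → (3,2) → (2,2) → (2,1) → (3,1) → (3,0) → (2,0) → (1,0) → (1,1) → (0,1)
Distance: 10 steps

Solution:

┌───────┐
│  B    │
├─╴ ┌───┤
│↱ ↑│   │
│ ┌─┴─┐ │
│↑│↓ ↰│A│
│ ╵ ╷ ╵ │
│↑ ↲│↑ ↲│
└───┴───┘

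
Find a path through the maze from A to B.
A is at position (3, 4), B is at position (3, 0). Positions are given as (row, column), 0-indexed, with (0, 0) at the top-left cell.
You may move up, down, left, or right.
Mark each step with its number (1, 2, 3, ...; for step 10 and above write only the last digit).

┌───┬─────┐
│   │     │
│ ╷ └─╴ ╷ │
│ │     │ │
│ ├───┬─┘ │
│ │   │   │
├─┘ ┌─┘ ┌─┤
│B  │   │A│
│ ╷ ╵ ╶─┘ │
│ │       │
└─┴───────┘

Finding the shortest path from (3, 4) to (3, 0):
Path length: 6 steps
Directions: down → left → left → left → up → left

Solution:

┌───┬─────┐
│   │     │
│ ╷ └─╴ ╷ │
│ │     │ │
│ ├───┬─┘ │
│ │   │   │
├─┘ ┌─┘ ┌─┤
│B 5│   │A│
│ ╷ ╵ ╶─┘ │
│ │4 3 2 1│
└─┴───────┘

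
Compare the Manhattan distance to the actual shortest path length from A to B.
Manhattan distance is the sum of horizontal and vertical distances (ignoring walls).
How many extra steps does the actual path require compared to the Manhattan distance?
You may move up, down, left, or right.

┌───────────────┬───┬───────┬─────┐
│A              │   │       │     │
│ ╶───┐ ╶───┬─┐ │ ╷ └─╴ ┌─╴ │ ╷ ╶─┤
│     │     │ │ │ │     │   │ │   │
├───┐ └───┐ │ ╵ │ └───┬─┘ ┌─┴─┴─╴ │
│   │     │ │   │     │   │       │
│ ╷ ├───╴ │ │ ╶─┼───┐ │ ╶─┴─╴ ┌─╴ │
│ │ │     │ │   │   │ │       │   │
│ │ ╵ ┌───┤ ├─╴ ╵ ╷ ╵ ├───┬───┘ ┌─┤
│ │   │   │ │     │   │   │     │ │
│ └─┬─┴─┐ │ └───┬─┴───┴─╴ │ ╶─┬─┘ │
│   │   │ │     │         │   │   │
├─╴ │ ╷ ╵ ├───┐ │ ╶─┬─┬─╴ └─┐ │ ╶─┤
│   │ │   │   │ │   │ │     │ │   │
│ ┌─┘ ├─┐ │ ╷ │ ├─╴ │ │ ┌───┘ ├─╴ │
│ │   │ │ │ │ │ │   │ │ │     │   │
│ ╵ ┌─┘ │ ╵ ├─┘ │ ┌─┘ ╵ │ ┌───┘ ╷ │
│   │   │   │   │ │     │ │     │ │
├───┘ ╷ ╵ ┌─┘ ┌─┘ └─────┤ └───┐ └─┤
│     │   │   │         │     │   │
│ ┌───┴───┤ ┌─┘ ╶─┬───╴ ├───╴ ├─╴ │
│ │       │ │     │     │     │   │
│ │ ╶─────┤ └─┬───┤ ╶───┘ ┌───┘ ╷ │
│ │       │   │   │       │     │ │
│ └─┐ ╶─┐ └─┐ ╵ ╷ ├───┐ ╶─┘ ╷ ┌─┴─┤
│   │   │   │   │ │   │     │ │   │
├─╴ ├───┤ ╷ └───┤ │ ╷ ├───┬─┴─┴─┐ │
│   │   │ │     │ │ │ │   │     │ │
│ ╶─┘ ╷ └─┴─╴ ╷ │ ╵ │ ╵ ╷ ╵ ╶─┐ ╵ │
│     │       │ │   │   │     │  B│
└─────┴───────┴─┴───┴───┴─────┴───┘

Manhattan distance: |14 - 0| + |16 - 0| = 30
Actual path length: 44
Extra steps: 44 - 30 = 14

Solution:

┌───────────────┬───┬───────┬─────┐
│A → → ↓        │   │       │     │
│ ╶───┐ ╶───┬─┐ │ ╷ └─╴ ┌─╴ │ ╷ ╶─┤
│     │↳ → ↓│ │ │ │     │   │ │   │
├───┐ └───┐ │ ╵ │ └───┬─┘ ┌─┴─┴─╴ │
│   │     │↓│   │     │   │       │
│ ╷ ├───╴ │ │ ╶─┼───┐ │ ╶─┴─╴ ┌─╴ │
│ │ │     │↓│   │   │ │       │   │
│ │ ╵ ┌───┤ ├─╴ ╵ ╷ ╵ ├───┬───┘ ┌─┤
│ │   │   │↓│     │   │   │     │ │
│ └─┬─┴─┐ │ └───┬─┴───┴─╴ │ ╶─┬─┘ │
│   │   │ │↳ → ↓│         │   │   │
├─╴ │ ╷ ╵ ├───┐ │ ╶─┬─┬─╴ └─┐ │ ╶─┤
│   │ │   │   │↓│   │ │     │ │   │
│ ┌─┘ ├─┐ │ ╷ │ ├─╴ │ │ ┌───┘ ├─╴ │
│ │   │ │ │ │ │↓│   │ │ │     │   │
│ ╵ ┌─┘ │ ╵ ├─┘ │ ┌─┘ ╵ │ ┌───┘ ╷ │
│   │   │   │↓ ↲│ │     │ │     │ │
├───┘ ╷ ╵ ┌─┘ ┌─┘ └─────┤ └───┐ └─┤
│     │   │↓ ↲│         │     │   │
│ ┌───┴───┤ ┌─┘ ╶─┬───╴ ├───╴ ├─╴ │
│ │       │↓│     │     │     │   │
│ │ ╶─────┤ └─┬───┤ ╶───┘ ┌───┘ ╷ │
│ │       │↳ ↓│↱ ↓│       │     │ │
│ └─┐ ╶─┐ └─┐ ╵ ╷ ├───┐ ╶─┘ ╷ ┌─┴─┤
│   │   │   │↳ ↑│↓│↱ ↓│     │ │   │
├─╴ ├───┤ ╷ └───┤ │ ╷ ├───┬─┴─┴─┐ │
│   │   │ │     │↓│↑│↓│↱ ↓│↱ → ↓│ │
│ ╶─┘ ╷ └─┴─╴ ╷ │ ╵ │ ╵ ╷ ╵ ╶─┐ ╵ │
│     │       │ │↳ ↑│↳ ↑│↳ ↑  │↳ B│
└─────┴───────┴─┴───┴───┴─────┴───┘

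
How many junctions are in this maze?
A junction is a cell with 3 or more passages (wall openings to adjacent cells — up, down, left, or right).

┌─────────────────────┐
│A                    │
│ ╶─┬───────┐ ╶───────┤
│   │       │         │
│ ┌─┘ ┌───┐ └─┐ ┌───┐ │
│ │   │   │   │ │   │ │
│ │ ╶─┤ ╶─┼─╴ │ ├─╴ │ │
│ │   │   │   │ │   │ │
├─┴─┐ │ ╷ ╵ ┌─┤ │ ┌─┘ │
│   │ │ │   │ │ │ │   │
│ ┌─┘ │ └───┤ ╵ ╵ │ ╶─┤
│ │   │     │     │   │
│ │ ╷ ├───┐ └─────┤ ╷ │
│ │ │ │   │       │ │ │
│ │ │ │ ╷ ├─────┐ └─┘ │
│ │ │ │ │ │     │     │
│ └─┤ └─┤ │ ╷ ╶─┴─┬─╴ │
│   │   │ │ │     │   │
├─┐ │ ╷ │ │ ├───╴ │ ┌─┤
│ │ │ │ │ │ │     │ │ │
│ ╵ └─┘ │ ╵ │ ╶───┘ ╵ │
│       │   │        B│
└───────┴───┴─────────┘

Checking each cell for number of passages:

Junctions found (3+ passages):
  (0, 6): 3 passages
  (1, 0): 3 passages
  (1, 7): 3 passages
  (3, 3): 3 passages
  (5, 2): 3 passages
  (5, 7): 3 passages
  (5, 9): 3 passages
  (7, 6): 3 passages
  (7, 10): 3 passages
  (8, 2): 3 passages
  (10, 1): 3 passages
  (10, 9): 3 passages
Total junctions: 12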